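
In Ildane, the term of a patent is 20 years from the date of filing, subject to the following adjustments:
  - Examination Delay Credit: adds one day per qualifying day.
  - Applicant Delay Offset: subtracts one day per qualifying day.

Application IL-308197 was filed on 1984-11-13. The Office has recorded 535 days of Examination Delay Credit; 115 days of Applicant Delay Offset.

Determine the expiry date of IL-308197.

January 7, 2006

Base term: filing date + 20 years → 13 November 2004.
Examination Delay Credit: +535 days → 2 May 2006.
Applicant Delay Offset: −115 days → 7 January 2006.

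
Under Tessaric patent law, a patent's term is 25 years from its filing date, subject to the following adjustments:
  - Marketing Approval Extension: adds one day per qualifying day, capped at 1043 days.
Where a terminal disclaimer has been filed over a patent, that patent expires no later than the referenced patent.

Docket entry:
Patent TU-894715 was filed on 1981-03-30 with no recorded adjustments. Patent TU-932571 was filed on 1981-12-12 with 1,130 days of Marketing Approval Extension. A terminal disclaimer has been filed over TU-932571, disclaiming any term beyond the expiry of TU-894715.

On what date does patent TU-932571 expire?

2006-03-30

Natural term of TU-932571:
  Base: filing + 25 years → 12 December 2006.
  Marketing Approval Extension: 1130 days claimed exceeds the 1043-day cap, so +1043 days → 20 October 2009.
Expiry of referenced patent TU-894715:
  Base: filing + 25 years → 30 March 2006.
Terminal disclaimer: TU-932571 expires on the earlier of 20 October 2009 and 30 March 2006.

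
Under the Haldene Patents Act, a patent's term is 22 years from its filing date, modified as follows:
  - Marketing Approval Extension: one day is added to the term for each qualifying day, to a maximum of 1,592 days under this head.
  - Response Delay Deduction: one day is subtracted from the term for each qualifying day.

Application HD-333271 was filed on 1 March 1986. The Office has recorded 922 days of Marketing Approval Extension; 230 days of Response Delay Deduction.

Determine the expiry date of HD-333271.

Base term: filing date + 22 years → 1 March 2008.
Marketing Approval Extension: 922 days (within the 1592-day cap) → +922 days → 9 September 2010.
Response Delay Deduction: −230 days → 22 January 2010.

2010-01-22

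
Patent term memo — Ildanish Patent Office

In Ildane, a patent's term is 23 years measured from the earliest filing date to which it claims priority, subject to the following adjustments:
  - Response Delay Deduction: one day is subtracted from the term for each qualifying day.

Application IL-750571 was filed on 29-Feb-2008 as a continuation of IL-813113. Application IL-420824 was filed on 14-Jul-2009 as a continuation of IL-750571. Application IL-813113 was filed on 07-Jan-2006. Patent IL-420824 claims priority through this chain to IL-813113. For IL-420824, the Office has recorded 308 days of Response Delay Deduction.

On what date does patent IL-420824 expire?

Earliest priority filing: 7 January 2006.
Base term: 7 January 2006 + 23 years → 7 January 2029.
Response Delay Deduction: −308 days → 5 March 2028.

March 5, 2028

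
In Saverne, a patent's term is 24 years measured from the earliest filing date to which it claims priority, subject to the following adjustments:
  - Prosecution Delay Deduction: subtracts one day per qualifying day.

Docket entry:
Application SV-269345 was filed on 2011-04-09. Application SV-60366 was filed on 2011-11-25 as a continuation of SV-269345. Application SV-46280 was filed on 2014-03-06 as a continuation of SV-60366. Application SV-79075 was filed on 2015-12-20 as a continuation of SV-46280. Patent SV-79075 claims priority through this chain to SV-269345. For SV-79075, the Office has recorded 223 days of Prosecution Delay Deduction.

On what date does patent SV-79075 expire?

Earliest priority filing: 9 April 2011.
Base term: 9 April 2011 + 24 years → 9 April 2035.
Prosecution Delay Deduction: −223 days → 29 August 2034.

August 29, 2034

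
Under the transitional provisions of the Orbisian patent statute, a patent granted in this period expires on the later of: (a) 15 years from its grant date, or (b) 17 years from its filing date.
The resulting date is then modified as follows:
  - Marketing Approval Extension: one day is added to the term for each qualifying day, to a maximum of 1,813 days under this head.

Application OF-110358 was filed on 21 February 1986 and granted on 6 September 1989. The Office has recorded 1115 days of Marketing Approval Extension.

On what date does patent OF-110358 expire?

2007-09-26

(a) grant + 15 years → 6 September 2004.
(b) filing + 17 years → 21 February 2003.
Later of the two: 6 September 2004.
Marketing Approval Extension: 1115 days (within the 1813-day cap) → +1115 days → 26 September 2007.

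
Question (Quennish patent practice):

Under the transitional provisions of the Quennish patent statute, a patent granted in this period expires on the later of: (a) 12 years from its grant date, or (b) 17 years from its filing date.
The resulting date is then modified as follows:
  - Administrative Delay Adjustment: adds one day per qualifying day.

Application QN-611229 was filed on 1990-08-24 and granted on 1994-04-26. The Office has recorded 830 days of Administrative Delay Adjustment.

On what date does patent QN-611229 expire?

(a) grant + 12 years → 26 April 2006.
(b) filing + 17 years → 24 August 2007.
Later of the two: 24 August 2007.
Administrative Delay Adjustment: +830 days → 1 December 2009.

2009-12-01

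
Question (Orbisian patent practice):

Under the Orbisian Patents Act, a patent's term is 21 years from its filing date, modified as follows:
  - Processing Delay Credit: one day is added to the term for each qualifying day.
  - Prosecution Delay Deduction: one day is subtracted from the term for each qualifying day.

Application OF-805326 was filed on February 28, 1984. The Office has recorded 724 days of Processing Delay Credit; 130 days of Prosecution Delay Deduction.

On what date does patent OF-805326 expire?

Base term: filing date + 21 years → 28 February 2005.
Processing Delay Credit: +724 days → 22 February 2007.
Prosecution Delay Deduction: −130 days → 15 October 2006.

2006-10-15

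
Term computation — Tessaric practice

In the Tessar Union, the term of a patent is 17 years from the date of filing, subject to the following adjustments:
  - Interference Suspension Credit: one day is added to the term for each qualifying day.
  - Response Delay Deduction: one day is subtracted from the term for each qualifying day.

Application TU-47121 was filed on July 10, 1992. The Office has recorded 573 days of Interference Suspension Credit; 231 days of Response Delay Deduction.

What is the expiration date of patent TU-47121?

Base term: filing date + 17 years → 10 July 2009.
Interference Suspension Credit: +573 days → 3 February 2011.
Response Delay Deduction: −231 days → 17 June 2010.

2010-06-17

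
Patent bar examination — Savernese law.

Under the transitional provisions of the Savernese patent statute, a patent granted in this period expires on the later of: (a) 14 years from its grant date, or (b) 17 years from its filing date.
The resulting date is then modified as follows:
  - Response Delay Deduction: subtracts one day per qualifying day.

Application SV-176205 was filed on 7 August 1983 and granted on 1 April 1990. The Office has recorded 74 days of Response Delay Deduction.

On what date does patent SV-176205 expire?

2004-01-18

(a) grant + 14 years → 1 April 2004.
(b) filing + 17 years → 7 August 2000.
Later of the two: 1 April 2004.
Response Delay Deduction: −74 days → 18 January 2004.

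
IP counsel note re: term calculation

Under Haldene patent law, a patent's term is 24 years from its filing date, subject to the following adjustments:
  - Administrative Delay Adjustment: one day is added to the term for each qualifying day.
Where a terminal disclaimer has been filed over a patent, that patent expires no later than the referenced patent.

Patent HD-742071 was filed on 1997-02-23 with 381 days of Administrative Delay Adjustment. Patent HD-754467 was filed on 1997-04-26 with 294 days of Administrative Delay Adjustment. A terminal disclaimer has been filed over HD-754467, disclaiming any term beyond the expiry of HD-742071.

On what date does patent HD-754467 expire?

Natural term of HD-754467:
  Base: filing + 24 years → 26 April 2021.
  Administrative Delay Adjustment: +294 days → 14 February 2022.
Expiry of referenced patent HD-742071:
  Base: filing + 24 years → 23 February 2021.
  Administrative Delay Adjustment: +381 days → 11 March 2022.
Terminal disclaimer: HD-754467 expires on the earlier of 14 February 2022 and 11 March 2022.

February 14, 2022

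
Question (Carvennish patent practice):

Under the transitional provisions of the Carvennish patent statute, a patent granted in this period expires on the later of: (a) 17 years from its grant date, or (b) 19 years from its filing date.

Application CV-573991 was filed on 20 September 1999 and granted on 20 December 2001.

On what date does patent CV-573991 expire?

(a) grant + 17 years → 20 December 2018.
(b) filing + 19 years → 20 September 2018.
Later of the two: 20 December 2018.

2018-12-20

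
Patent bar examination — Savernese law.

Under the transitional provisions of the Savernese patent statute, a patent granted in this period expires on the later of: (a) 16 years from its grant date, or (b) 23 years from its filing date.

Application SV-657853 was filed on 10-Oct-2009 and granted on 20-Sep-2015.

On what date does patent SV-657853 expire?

(a) grant + 16 years → 20 September 2031.
(b) filing + 23 years → 10 October 2032.
Later of the two: 10 October 2032.

October 10, 2032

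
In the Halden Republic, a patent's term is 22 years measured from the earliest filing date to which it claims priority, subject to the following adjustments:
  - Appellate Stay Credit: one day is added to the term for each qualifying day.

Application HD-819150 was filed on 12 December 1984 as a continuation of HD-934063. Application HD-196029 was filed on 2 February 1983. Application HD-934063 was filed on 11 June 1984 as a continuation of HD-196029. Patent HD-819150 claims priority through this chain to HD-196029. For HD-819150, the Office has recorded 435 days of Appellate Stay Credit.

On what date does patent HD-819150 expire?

Earliest priority filing: 2 February 1983.
Base term: 2 February 1983 + 22 years → 2 February 2005.
Appellate Stay Credit: +435 days → 13 April 2006.

2006-04-13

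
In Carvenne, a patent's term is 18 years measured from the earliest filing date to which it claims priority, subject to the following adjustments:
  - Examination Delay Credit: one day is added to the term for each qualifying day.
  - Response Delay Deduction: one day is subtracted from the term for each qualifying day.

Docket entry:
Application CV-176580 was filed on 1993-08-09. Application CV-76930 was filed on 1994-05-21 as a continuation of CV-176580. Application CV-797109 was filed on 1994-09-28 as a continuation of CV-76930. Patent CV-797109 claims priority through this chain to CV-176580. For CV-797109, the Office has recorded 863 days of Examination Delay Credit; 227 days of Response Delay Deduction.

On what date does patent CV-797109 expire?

Earliest priority filing: 9 August 1993.
Base term: 9 August 1993 + 18 years → 9 August 2011.
Examination Delay Credit: +863 days → 19 December 2013.
Response Delay Deduction: −227 days → 6 May 2013.

May 6, 2013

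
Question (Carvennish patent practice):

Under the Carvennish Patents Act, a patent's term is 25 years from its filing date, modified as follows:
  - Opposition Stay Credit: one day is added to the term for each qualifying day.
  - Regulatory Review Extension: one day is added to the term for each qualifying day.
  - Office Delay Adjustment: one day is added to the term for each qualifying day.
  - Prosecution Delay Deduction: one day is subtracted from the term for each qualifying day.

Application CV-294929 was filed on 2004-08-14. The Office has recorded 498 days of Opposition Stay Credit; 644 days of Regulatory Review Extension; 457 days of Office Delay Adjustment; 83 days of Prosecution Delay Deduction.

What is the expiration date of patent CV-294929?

Base term: filing date + 25 years → 14 August 2029.
Opposition Stay Credit: +498 days → 25 December 2030.
Regulatory Review Extension: +644 days → 29 September 2032.
Office Delay Adjustment: +457 days → 30 December 2033.
Prosecution Delay Deduction: −83 days → 8 October 2033.

October 8, 2033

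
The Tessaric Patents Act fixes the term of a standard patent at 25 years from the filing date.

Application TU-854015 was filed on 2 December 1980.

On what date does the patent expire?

Filing date + 25 years → 2 December 2005.

2005-12-02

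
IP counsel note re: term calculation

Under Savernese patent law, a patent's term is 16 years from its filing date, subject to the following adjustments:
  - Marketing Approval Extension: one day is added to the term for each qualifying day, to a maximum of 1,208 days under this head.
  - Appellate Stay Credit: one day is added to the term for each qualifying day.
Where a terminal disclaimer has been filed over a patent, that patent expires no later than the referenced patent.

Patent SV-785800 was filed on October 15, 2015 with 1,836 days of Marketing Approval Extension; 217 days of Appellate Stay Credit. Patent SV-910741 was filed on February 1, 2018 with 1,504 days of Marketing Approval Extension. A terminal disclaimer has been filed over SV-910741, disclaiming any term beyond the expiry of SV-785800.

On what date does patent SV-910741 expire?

September 9, 2035

Natural term of SV-910741:
  Base: filing + 16 years → 1 February 2034.
  Marketing Approval Extension: 1504 days claimed exceeds the 1208-day cap, so +1208 days → 24 May 2037.
Expiry of referenced patent SV-785800:
  Base: filing + 16 years → 15 October 2031.
  Marketing Approval Extension: 1836 days claimed exceeds the 1208-day cap, so +1208 days → 4 February 2035.
  Appellate Stay Credit: +217 days → 9 September 2035.
Terminal disclaimer: SV-910741 expires on the earlier of 24 May 2037 and 9 September 2035.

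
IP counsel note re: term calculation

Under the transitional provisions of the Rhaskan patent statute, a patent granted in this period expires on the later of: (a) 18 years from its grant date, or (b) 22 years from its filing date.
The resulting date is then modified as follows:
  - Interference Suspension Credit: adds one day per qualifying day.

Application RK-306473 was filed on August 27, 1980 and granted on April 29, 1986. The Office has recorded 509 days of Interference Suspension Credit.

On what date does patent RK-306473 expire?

September 20, 2005

(a) grant + 18 years → 29 April 2004.
(b) filing + 22 years → 27 August 2002.
Later of the two: 29 April 2004.
Interference Suspension Credit: +509 days → 20 September 2005.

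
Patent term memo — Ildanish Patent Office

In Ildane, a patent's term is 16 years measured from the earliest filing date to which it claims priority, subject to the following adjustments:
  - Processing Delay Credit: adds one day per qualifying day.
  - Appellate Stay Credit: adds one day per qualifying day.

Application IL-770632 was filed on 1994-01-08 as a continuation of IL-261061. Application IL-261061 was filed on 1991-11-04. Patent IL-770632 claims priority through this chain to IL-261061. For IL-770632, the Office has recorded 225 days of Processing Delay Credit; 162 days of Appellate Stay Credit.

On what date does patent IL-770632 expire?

Earliest priority filing: 4 November 1991.
Base term: 4 November 1991 + 16 years → 4 November 2007.
Processing Delay Credit: +225 days → 16 June 2008.
Appellate Stay Credit: +162 days → 25 November 2008.

2008-11-25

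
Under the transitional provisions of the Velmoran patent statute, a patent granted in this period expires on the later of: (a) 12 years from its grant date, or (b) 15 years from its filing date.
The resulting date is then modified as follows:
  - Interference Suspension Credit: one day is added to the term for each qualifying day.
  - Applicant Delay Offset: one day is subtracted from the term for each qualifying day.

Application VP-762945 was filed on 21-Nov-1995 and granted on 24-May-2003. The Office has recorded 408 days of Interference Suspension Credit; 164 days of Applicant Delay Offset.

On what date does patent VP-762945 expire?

2016-01-23

(a) grant + 12 years → 24 May 2015.
(b) filing + 15 years → 21 November 2010.
Later of the two: 24 May 2015.
Interference Suspension Credit: +408 days → 5 July 2016.
Applicant Delay Offset: −164 days → 23 January 2016.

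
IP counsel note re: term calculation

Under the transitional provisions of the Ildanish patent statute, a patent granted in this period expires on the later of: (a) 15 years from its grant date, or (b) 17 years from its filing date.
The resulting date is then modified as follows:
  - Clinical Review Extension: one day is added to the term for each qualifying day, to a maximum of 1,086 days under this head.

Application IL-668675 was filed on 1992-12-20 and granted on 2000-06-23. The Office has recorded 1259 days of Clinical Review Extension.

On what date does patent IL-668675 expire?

(a) grant + 15 years → 23 June 2015.
(b) filing + 17 years → 20 December 2009.
Later of the two: 23 June 2015.
Clinical Review Extension: 1259 days claimed exceeds the 1086-day cap, so +1086 days → 13 June 2018.

2018-06-13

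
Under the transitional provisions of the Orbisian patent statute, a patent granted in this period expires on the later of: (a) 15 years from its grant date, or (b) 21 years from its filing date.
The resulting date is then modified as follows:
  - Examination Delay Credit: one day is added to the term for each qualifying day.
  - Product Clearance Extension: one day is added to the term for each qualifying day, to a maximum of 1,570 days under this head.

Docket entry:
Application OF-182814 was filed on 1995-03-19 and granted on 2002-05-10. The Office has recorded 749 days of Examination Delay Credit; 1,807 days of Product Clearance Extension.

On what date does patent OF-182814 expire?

(a) grant + 15 years → 10 May 2017.
(b) filing + 21 years → 19 March 2016.
Later of the two: 10 May 2017.
Examination Delay Credit: +749 days → 29 May 2019.
Product Clearance Extension: 1807 days claimed exceeds the 1570-day cap, so +1570 days → 15 September 2023.

2023-09-15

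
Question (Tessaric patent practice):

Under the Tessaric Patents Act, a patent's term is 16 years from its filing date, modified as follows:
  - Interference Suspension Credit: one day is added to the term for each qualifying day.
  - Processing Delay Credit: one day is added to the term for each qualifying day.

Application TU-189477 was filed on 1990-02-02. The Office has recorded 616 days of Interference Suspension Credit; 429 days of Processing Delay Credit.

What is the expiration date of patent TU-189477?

Base term: filing date + 16 years → 2 February 2006.
Interference Suspension Credit: +616 days → 11 October 2007.
Processing Delay Credit: +429 days → 13 December 2008.

2008-12-13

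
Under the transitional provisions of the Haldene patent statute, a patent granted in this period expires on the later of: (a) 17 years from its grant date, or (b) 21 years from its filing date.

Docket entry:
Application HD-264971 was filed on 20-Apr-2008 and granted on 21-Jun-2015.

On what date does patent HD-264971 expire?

2032-06-21

(a) grant + 17 years → 21 June 2032.
(b) filing + 21 years → 20 April 2029.
Later of the two: 21 June 2032.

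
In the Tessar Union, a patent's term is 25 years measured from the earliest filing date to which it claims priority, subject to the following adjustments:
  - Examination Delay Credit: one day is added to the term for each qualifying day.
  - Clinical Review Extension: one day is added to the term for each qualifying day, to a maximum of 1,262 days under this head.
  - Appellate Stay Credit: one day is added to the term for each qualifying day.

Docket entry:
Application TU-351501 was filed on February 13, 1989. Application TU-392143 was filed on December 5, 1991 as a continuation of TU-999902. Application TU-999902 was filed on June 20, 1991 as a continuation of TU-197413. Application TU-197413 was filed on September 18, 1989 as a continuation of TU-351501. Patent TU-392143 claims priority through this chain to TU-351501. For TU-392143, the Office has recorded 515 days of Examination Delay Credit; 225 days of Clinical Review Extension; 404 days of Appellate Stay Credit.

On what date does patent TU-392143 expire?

April 2, 2017

Earliest priority filing: 13 February 1989.
Base term: 13 February 1989 + 25 years → 13 February 2014.
Examination Delay Credit: +515 days → 13 July 2015.
Clinical Review Extension: 225 days (within the 1262-day cap) → +225 days → 23 February 2016.
Appellate Stay Credit: +404 days → 2 April 2017.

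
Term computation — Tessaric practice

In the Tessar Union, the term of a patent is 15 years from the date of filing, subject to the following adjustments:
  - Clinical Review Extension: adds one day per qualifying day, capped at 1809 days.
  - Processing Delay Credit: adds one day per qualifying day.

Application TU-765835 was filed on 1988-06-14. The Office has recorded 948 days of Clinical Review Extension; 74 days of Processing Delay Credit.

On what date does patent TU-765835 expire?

2006-04-01

Base term: filing date + 15 years → 14 June 2003.
Clinical Review Extension: 948 days (within the 1809-day cap) → +948 days → 17 January 2006.
Processing Delay Credit: +74 days → 1 April 2006.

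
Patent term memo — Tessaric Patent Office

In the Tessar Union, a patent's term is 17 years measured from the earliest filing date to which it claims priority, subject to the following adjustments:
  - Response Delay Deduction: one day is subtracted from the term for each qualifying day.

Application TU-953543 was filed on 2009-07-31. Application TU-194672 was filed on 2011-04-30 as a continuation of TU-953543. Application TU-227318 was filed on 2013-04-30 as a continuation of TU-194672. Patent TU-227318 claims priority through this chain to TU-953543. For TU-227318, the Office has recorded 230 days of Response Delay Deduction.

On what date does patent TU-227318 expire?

2025-12-13

Earliest priority filing: 31 July 2009.
Base term: 31 July 2009 + 17 years → 31 July 2026.
Response Delay Deduction: −230 days → 13 December 2025.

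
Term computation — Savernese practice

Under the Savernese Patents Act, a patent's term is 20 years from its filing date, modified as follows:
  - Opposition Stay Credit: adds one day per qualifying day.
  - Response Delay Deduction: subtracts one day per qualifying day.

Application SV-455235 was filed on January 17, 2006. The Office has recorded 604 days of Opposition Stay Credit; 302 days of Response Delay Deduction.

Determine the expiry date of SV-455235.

November 15, 2026

Base term: filing date + 20 years → 17 January 2026.
Opposition Stay Credit: +604 days → 13 September 2027.
Response Delay Deduction: −302 days → 15 November 2026.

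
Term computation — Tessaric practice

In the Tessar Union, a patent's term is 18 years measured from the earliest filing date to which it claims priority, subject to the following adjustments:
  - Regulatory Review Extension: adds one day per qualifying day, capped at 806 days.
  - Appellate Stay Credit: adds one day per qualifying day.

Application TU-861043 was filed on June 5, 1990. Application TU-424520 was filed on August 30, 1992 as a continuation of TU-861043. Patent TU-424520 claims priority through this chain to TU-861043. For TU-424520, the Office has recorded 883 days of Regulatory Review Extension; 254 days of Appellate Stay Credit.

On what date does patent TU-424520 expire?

Earliest priority filing: 5 June 1990.
Base term: 5 June 1990 + 18 years → 5 June 2008.
Regulatory Review Extension: 883 days claimed exceeds the 806-day cap, so +806 days → 20 August 2010.
Appellate Stay Credit: +254 days → 1 May 2011.

2011-05-01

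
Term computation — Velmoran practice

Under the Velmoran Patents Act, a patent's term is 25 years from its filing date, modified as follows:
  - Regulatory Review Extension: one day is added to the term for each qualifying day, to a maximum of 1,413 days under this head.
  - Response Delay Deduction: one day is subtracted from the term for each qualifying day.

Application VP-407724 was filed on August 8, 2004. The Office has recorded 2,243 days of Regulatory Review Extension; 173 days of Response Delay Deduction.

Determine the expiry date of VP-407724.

Base term: filing date + 25 years → 8 August 2029.
Regulatory Review Extension: 2243 days claimed exceeds the 1413-day cap, so +1413 days → 21 June 2033.
Response Delay Deduction: −173 days → 30 December 2032.

2032-12-30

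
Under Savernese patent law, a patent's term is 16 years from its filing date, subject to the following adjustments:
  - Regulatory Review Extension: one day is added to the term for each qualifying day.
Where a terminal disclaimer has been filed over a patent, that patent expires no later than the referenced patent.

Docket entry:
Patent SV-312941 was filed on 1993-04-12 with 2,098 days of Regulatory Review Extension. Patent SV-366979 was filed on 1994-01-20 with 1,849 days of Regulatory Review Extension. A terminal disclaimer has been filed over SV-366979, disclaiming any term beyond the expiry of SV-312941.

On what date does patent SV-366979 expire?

Natural term of SV-366979:
  Base: filing + 16 years → 20 January 2010.
  Regulatory Review Extension: +1849 days → 12 February 2015.
Expiry of referenced patent SV-312941:
  Base: filing + 16 years → 12 April 2009.
  Regulatory Review Extension: +2098 days → 9 January 2015.
Terminal disclaimer: SV-366979 expires on the earlier of 12 February 2015 and 9 January 2015.

2015-01-09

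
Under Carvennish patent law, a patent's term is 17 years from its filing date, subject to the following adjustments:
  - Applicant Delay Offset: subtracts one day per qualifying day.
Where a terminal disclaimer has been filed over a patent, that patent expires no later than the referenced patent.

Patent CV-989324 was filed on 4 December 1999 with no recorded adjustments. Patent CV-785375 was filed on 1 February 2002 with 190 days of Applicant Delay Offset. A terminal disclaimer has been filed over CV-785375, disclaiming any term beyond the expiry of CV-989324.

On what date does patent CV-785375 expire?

Natural term of CV-785375:
  Base: filing + 17 years → 1 February 2019.
  Applicant Delay Offset: −190 days → 26 July 2018.
Expiry of referenced patent CV-989324:
  Base: filing + 17 years → 4 December 2016.
Terminal disclaimer: CV-785375 expires on the earlier of 26 July 2018 and 4 December 2016.

December 4, 2016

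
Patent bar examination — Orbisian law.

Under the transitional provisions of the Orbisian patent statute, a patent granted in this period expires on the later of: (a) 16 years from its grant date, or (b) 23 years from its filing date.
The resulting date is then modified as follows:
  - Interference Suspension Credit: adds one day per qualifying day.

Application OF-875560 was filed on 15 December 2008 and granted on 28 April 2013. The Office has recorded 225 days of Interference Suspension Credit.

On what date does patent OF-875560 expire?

(a) grant + 16 years → 28 April 2029.
(b) filing + 23 years → 15 December 2031.
Later of the two: 15 December 2031.
Interference Suspension Credit: +225 days → 27 July 2032.

2032-07-27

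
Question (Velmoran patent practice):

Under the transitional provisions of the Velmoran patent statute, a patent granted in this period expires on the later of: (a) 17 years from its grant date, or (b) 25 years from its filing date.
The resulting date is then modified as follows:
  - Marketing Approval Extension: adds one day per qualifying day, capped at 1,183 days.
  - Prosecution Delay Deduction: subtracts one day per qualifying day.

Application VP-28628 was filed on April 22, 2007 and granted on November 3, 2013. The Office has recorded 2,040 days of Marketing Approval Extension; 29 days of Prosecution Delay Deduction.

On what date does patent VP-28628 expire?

(a) grant + 17 years → 3 November 2030.
(b) filing + 25 years → 22 April 2032.
Later of the two: 22 April 2032.
Marketing Approval Extension: 2040 days claimed exceeds the 1183-day cap, so +1183 days → 19 July 2035.
Prosecution Delay Deduction: −29 days → 20 June 2035.

June 20, 2035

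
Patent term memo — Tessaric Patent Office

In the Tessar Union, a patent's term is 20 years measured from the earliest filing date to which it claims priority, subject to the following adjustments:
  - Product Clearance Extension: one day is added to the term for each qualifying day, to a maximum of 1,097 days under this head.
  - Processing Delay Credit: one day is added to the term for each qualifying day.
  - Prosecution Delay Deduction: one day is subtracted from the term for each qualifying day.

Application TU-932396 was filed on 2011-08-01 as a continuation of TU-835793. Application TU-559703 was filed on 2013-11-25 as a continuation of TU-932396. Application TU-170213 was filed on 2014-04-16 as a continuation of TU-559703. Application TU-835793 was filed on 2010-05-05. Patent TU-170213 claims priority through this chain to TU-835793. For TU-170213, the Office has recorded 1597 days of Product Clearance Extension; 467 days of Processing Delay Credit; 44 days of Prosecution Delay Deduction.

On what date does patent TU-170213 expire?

Earliest priority filing: 5 May 2010.
Base term: 5 May 2010 + 20 years → 5 May 2030.
Product Clearance Extension: 1597 days claimed exceeds the 1097-day cap, so +1097 days → 6 May 2033.
Processing Delay Credit: +467 days → 16 August 2034.
Prosecution Delay Deduction: −44 days → 3 July 2034.

July 3, 2034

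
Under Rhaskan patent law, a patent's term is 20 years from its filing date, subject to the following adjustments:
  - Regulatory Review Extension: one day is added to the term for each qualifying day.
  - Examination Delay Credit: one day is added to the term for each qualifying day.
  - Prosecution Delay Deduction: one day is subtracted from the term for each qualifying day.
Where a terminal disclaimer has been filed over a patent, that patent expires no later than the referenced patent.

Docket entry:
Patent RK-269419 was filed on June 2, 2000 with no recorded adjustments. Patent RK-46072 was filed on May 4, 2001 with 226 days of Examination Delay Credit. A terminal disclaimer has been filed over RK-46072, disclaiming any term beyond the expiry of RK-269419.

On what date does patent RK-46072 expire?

Natural term of RK-46072:
  Base: filing + 20 years → 4 May 2021.
  Examination Delay Credit: +226 days → 16 December 2021.
Expiry of referenced patent RK-269419:
  Base: filing + 20 years → 2 June 2020.
Terminal disclaimer: RK-46072 expires on the earlier of 16 December 2021 and 2 June 2020.

June 2, 2020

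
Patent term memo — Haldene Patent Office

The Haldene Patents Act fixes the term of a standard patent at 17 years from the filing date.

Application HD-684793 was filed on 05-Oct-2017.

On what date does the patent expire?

Filing date + 17 years → 5 October 2034.

October 5, 2034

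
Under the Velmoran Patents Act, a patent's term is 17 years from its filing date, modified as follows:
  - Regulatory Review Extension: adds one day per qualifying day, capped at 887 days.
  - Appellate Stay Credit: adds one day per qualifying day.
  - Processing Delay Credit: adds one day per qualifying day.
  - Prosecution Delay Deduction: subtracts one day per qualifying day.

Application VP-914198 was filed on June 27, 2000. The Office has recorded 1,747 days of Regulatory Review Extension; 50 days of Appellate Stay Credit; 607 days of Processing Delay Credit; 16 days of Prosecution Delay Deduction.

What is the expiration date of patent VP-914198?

Base term: filing date + 17 years → 27 June 2017.
Regulatory Review Extension: 1747 days claimed exceeds the 887-day cap, so +887 days → 1 December 2019.
Appellate Stay Credit: +50 days → 20 January 2020.
Processing Delay Credit: +607 days → 18 September 2021.
Prosecution Delay Deduction: −16 days → 2 September 2021.

September 2, 2021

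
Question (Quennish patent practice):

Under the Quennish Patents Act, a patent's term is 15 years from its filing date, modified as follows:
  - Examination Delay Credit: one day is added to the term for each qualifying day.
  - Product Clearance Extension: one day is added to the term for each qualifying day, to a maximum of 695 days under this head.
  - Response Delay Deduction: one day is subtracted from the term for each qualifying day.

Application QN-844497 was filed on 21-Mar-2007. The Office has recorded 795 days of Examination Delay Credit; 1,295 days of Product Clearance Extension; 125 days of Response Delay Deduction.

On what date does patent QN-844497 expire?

Base term: filing date + 15 years → 21 March 2022.
Examination Delay Credit: +795 days → 24 May 2024.
Product Clearance Extension: 1295 days claimed exceeds the 695-day cap, so +695 days → 19 April 2026.
Response Delay Deduction: −125 days → 15 December 2025.

December 15, 2025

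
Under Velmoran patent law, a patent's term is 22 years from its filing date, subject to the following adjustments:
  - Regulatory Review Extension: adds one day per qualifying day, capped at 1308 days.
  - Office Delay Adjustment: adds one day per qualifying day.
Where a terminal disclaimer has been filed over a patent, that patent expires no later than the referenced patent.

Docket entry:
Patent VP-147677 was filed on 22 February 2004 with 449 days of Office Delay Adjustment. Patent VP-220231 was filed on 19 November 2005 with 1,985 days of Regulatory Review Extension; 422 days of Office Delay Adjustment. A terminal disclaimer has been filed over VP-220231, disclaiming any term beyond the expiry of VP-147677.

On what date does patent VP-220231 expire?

2027-05-17

Natural term of VP-220231:
  Base: filing + 22 years → 19 November 2027.
  Regulatory Review Extension: 1985 days claimed exceeds the 1308-day cap, so +1308 days → 19 June 2031.
  Office Delay Adjustment: +422 days → 14 August 2032.
Expiry of referenced patent VP-147677:
  Base: filing + 22 years → 22 February 2026.
  Office Delay Adjustment: +449 days → 17 May 2027.
Terminal disclaimer: VP-220231 expires on the earlier of 14 August 2032 and 17 May 2027.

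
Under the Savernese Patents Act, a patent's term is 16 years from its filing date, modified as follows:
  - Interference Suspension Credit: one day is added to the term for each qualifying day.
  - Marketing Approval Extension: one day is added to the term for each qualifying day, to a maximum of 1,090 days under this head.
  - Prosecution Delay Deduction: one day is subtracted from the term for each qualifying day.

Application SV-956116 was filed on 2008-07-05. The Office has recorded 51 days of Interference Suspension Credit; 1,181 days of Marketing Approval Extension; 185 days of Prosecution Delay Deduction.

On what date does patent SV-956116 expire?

Base term: filing date + 16 years → 5 July 2024.
Interference Suspension Credit: +51 days → 25 August 2024.
Marketing Approval Extension: 1181 days claimed exceeds the 1090-day cap, so +1090 days → 20 August 2027.
Prosecution Delay Deduction: −185 days → 16 February 2027.

2027-02-16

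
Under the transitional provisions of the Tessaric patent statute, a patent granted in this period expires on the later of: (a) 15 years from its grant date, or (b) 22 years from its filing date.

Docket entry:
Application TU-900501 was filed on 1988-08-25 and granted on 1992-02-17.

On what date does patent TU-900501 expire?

(a) grant + 15 years → 17 February 2007.
(b) filing + 22 years → 25 August 2010.
Later of the two: 25 August 2010.

August 25, 2010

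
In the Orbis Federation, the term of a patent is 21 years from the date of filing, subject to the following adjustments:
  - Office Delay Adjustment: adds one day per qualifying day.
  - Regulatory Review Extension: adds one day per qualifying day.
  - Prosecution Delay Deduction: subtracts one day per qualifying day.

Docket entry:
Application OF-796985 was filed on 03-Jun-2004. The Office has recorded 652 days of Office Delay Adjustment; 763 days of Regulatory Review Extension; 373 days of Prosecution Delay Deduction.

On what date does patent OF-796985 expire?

April 10, 2028

Base term: filing date + 21 years → 3 June 2025.
Office Delay Adjustment: +652 days → 17 March 2027.
Regulatory Review Extension: +763 days → 18 April 2029.
Prosecution Delay Deduction: −373 days → 10 April 2028.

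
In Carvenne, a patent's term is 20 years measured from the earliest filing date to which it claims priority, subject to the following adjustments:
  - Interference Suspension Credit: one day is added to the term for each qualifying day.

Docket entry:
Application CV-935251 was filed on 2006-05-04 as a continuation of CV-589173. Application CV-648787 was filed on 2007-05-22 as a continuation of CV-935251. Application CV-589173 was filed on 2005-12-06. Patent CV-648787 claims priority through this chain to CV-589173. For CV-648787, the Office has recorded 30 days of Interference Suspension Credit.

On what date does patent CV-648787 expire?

Earliest priority filing: 6 December 2005.
Base term: 6 December 2005 + 20 years → 6 December 2025.
Interference Suspension Credit: +30 days → 5 January 2026.

2026-01-05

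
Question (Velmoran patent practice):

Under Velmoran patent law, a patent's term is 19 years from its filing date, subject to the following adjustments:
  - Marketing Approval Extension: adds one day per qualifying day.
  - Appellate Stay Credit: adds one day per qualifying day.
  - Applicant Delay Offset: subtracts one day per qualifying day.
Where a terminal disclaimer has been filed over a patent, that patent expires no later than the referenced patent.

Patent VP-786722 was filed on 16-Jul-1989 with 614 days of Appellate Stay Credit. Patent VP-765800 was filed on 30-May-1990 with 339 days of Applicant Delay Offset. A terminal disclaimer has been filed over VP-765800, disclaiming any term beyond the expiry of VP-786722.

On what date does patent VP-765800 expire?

Natural term of VP-765800:
  Base: filing + 19 years → 30 May 2009.
  Applicant Delay Offset: −339 days → 25 June 2008.
Expiry of referenced patent VP-786722:
  Base: filing + 19 years → 16 July 2008.
  Appellate Stay Credit: +614 days → 22 March 2010.
Terminal disclaimer: VP-765800 expires on the earlier of 25 June 2008 and 22 March 2010.

2008-06-25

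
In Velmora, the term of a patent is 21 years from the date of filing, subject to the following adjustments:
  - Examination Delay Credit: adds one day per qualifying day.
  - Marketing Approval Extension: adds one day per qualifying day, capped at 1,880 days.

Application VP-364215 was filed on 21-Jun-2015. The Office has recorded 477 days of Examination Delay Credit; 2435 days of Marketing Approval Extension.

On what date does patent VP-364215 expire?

December 4, 2042

Base term: filing date + 21 years → 21 June 2036.
Examination Delay Credit: +477 days → 11 October 2037.
Marketing Approval Extension: 2435 days claimed exceeds the 1880-day cap, so +1880 days → 4 December 2042.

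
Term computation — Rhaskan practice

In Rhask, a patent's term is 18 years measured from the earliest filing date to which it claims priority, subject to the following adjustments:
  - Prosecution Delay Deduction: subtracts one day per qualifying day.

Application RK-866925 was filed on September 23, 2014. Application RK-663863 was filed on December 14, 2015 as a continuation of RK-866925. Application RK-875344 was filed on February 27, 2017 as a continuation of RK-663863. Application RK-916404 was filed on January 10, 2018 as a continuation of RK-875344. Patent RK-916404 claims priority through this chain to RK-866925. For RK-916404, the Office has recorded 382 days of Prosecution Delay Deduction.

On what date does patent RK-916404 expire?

September 7, 2031

Earliest priority filing: 23 September 2014.
Base term: 23 September 2014 + 18 years → 23 September 2032.
Prosecution Delay Deduction: −382 days → 7 September 2031.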